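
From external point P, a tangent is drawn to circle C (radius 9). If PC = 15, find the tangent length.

tangent = √(d² - r²) = √(15² - 9²) = √(225 - 81) = √144 = 12

12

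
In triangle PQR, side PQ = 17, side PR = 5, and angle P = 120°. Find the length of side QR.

By the law of cosines: QR^2 = PQ^2 + PR^2 - 2*PQ*PR*cos(P)
QR^2 = 17^2 + 5^2 - 2*17*5*cos(120°)
QR^2 = 289 + 25 - 170*(-1/2)
QR^2 = 399
QR = sqrt(399)

sqrt(399)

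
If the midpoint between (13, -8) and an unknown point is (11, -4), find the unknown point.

Using the midpoint formula: M = ((x1 + x2)/2, (y1 + y2)/2)
We know M = (11, -4) and Q = (13, -8)
For x: 11 = (13 + x2)/2, so x2 = 2*11 - 13 = 9
For y: -4 = (-8 + y2)/2, so y2 = 2*-4 - -8 = 0
R = (9, 0)

(9, 0)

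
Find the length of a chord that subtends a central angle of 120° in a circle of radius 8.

Chord length = 2r sin(θ/2)
= 2 × 8 × sin(120°/2)
= 2 × 8 × sin(60°)
= 8*sqrt(3)

8*sqrt(3)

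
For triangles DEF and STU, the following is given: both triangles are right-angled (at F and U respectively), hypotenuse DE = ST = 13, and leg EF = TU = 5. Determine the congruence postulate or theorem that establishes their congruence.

Consider the given information: both triangles are right-angled (at F and U respectively), hypotenuse DE = ST = 13, and leg EF = TU = 5
This is not SSS or AAS: SSS requires all three pairs of sides, but we don't have that. AAS requires two angles and a non-included side.
The correct criterion is HL. The hypotenuse and one leg of two right triangles are equal (Hypotenuse-Leg).

HL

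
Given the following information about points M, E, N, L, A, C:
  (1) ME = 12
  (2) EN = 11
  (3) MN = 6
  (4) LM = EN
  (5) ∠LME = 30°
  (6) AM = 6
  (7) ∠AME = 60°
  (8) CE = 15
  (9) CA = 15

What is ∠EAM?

Step 1: By the law of cosines on triangle AME: AE² = 6² + 12² − 2·6·12·cos(60°) = 108, so AE = 6·√3.
Step 2: By the inverse law of cosines on triangle EAM: cos(∠EAM) = ((6·√3)² + 6² − 12²) / (2·6·√3·6) = 0/124.71 = 0, so ∠EAM = 90°.

Therefore, the measure of angle ∠EAM = 90°.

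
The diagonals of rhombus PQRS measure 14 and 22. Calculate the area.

The diagonals of a rhombus divide it into four right triangles.
Each triangle has legs 14/ 2 = 7 and 22/2 = 11, so each has area (1/2)*7*11 = 77/2.
Four such triangles give total area = (d1 * d2) / 2 = 154.

154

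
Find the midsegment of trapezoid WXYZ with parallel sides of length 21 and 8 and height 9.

The midsegment of a trapezoid = (base1 + base2) / 2
midsegment = (21 + 8) / 2
midsegment = 29 / 2
midsegment = 29/2

29/2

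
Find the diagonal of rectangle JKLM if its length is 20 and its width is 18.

Using the Pythagorean theorem:
d² = 20² + 18² = 400 + 324 = 724
d = sqrt(724) = 2*sqrt(181)

2*sqrt(181)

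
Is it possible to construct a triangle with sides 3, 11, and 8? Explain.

No.
The triangle inequality is violated: 3 + 8 = 11 ≤ 11.
These lengths cannot form a triangle.

No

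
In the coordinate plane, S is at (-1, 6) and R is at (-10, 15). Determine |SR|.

d = sqrt((-10 - -1)^2 + (15 - 6)^2)
d = sqrt(-9^2 + 9^2)
d = sqrt(81 + 81)
d = sqrt(162) = 9*sqrt(2)

9*sqrt(2)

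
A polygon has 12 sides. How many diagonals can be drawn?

Total line segments between 12 vertices = C(12,2) = 66.
Subtract the 12 sides: 66 - 12 = 54 diagonals.

54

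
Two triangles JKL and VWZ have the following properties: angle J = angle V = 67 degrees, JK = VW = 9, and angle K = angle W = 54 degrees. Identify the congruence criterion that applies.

Consider the given information: angle J = angle V = 67 degrees, JK = VW = 9, and angle K = angle W = 54 degrees
This is not SSS or HL: SSS requires all three pairs of sides, but we don't have that. HL only applies to right triangles with matching hypotenuse and leg.
The correct criterion is ASA. Two pairs of corresponding angles and the included side are equal (Angle-Side-Angle).

ASA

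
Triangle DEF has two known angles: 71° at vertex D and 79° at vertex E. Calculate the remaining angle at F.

By the triangle angle sum property, the three interior angles of any triangle add up to 180°.
We know angle D = 71° and angle E = 79°, so their sum is 150°.
Therefore angle F = 180° - 150° = 30°.

30 degrees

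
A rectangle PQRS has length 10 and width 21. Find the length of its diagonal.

A rectangle's diagonal splits it into two right triangles, with the diagonal as the hypotenuse.
By the Pythagorean theorem, d^2 = 10^2 + 21^2 = 541.
Therefore d = sqrt(541).

sqrt(541)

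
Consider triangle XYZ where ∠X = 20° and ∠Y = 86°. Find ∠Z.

angle Z = 180 - 20 - 86 = 74 degrees.

74 degrees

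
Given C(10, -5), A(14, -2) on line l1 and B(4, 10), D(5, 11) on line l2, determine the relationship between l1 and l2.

Slope of line 1: m1 = (-2 - -5)/(14 - 10) = 3/4 = 3/4
Slope of line 2: m2 = (11 - 10)/(5 - 4) = 1/1 = 1
For parallel lines we need equal slopes: 3/4 != 1.
For perpendicular lines we need m1*m2 = -1: (3/4)(1) = 3/4 != -1.
Since neither condition holds, the lines are neither parallel nor perpendicular.

Neither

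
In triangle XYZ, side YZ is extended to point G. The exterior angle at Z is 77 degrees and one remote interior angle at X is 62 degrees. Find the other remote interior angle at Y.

angle Y = 77 - 62 = 15 degrees (exterior angle theorem).

15 degrees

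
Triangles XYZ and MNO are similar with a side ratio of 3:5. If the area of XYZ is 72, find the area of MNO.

For similar figures, the area ratio equals the square of the side ratio.
Side ratio (XYZ to MNO) = 3:5, so area ratio = 3^2:5^2 = 9:25.
If the area of XYZ is 72, then the area of MNO = 72 * (25/9) = 200.

200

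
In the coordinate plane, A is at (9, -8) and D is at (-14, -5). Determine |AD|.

d = sqrt((-14 - 9)^2 + (-5 - -8)^2)
d = sqrt(-23^2 + 3^2)
d = sqrt(529 + 9)
d = sqrt(538)

sqrt(538)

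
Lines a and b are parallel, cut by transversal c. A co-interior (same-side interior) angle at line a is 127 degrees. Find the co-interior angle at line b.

Co-interior (same-side interior) angles are between the parallel lines on the same side of the transversal.
Unlike corresponding or alternate interior angles, they are supplementary rather than equal.
So the angle = 180 - 127 = 53 degrees.

53 degrees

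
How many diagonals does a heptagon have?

Each of the 7 vertices connects to 4 non-adjacent vertices via diagonals.
Total connections = 7 × 4 = 28, but each diagonal is counted twice.
Number of diagonals = 28 / 2 = 14.

14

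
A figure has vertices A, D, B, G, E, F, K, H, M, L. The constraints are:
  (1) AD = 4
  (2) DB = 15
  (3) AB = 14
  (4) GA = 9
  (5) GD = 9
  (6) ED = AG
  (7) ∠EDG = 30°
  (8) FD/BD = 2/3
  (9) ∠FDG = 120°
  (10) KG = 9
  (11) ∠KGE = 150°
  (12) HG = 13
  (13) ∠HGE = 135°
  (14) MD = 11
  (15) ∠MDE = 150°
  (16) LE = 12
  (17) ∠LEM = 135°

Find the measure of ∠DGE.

From the given relations: ED = AG = 9.
Step 1: By the law of cosines on triangle GDE: GE² = 9² + 9² − 2·9·9·cos(30°) = 21.7, so GE ≈ 4.66.
Step 2: By the inverse law of cosines on triangle DGE: cos(∠DGE) = (9² + 4.66² − 9²) / (2·9·4.66) = 21.7/83.86 = 0.2588, so ∠DGE = 75°.

Therefore, the measure of angle ∠DGE = 75°.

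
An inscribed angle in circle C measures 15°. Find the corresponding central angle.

The inscribed angle theorem states that a central angle is always twice any inscribed angle that subtends the same arc.
Since the inscribed angle is 15°, the central angle = 2 × 15° = 30°.

30°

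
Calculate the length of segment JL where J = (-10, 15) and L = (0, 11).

d = sqrt((10)^2 + (-4)^2) = sqrt(116) = 2*sqrt(29)

2*sqrt(29)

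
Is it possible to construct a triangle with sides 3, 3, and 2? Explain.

Sort the sides: 2, 3, 3.
It suffices to check that the sum of the two smallest exceeds the largest:
2 + 3 = 5 > 3. ✓
Yes, a valid triangle can be formed.

Yes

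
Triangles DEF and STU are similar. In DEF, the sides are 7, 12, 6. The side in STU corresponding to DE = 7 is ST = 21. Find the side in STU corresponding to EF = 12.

Similar triangles have proportional sides. Setting up the proportion:
ST / DE = TU / EF
21 / 7 = TU / 12
TU = 12 * 21 / 7 = 36.

36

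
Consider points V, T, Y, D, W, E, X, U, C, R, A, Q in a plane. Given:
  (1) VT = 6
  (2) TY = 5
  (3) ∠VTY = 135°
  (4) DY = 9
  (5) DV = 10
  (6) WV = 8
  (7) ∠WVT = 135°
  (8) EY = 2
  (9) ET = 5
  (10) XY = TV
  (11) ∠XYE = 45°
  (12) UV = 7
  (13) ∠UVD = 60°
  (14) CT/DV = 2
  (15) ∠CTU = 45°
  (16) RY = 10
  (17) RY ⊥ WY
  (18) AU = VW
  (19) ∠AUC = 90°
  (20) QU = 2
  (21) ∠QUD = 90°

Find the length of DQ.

Step 1: By the law of cosines on triangle UVD: UD² = 7² + 10² − 2·7·10·cos(60°) = 79, so UD = √79.
Step 2: By the law of cosines on triangle DUQ: DQ² = √79² + 2² − 2·√79·2·cos(90°) = 83, so DQ = √83.

Therefore, the length of DQ = √83.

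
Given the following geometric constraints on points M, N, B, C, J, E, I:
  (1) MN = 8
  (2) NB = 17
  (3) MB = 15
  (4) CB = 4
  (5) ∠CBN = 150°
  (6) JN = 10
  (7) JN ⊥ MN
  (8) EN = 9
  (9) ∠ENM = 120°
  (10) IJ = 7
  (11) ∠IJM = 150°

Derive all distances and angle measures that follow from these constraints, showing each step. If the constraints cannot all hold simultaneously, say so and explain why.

The constraints are consistent.

Step 1: From MN = 8, NJ = 10, and ∠MNJ = 90°, by the law of cosines:
  MJ² = MN² + NJ² - 2·MN·NJ·cos(90°) = 64 + 100 - 0 = 164
  MJ = 2·√41

Step 2: From MN = 8, NE = 9, and ∠MNE = 120°, by the law of cosines:
  ME² = MN² + NE² - 2·MN·NE·cos(120°) = 64 + 81 + 72 = 217
  ME ≈ 14.73

Step 3: From NB = 17, BC = 4, and ∠NBC = 150°, by the law of cosines:
  NC² = NB² + BC² - 2·NB·BC·cos(150°) = 289 + 16 + 117.8 = 422.8
  NC ≈ 20.56

Step 4: From MB = 15, MN = 8, BN = 17, by the inverse law of cosines:
  cos(∠BMN) = (MB² + MN² - BN²) / (2·MB·MN)
  ∠BMN = 90°

Step 5: From NB = 17, NM = 8, BM = 15, by the inverse law of cosines:
  cos(∠BNM) = (NB² + NM² - BM²) / (2·NB·NM)
  ∠BNM = 61.93°

Step 6: From BM = 15, BN = 17, MN = 8, by the inverse law of cosines:
  cos(∠MBN) = (BM² + BN² - MN²) / (2·BM·BN)
  ∠MBN = 28.07°

Step 7: From MJ = 2·√41, JI = 7, and ∠MJI = 150°, by the law of cosines:
  MI² = MJ² + JI² - 2·MJ·JI·cos(150°) = 164 + 49 + 155.3 = 368.3
  MI ≈ 19.19

Step 8: From ME = 14.73, MN = 8, EN = 9, by the inverse law of cosines:
  cos(∠EMN) = (ME² + MN² - EN²) / (2·ME·MN)
  ∠EMN = 31.95°

Step 9: From MJ = 2·√41, MN = 8, JN = 10, by the inverse law of cosines:
  cos(∠JMN) = (MJ² + MN² - JN²) / (2·MJ·MN)
  ∠JMN = 51.34°

Step 10: From NB = 17, NC = 20.56, BC = 4, by the inverse law of cosines:
  cos(∠BNC) = (NB² + NC² - BC²) / (2·NB·NC)
  ∠BNC = 5.58°

Step 11: From CB = 4, CN = 20.56, BN = 17, by the inverse law of cosines:
  cos(∠BCN) = (CB² + CN² - BN²) / (2·CB·CN)
  ∠BCN = 24.42°

Step 12: From JM = 2·√41, JN = 10, MN = 8, by the inverse law of cosines:
  cos(∠MJN) = (JM² + JN² - MN²) / (2·JM·JN)
  ∠MJN = 38.66°

Step 13: From EM = 14.73, EN = 9, MN = 8, by the inverse law of cosines:
  cos(∠MEN) = (EM² + EN² - MN²) / (2·EM·EN)
  ∠MEN = 28.05°

Step 14: From MI = 19.19, MJ = 2·√41, IJ = 7, by the inverse law of cosines:
  cos(∠IMJ) = (MI² + MJ² - IJ²) / (2·MI·MJ)
  ∠IMJ = 10.51°

Step 15: From IJ = 7, IM = 19.19, JM = 2·√41, by the inverse law of cosines:
  cos(∠JIM) = (IJ² + IM² - JM²) / (2·IJ·IM)
  ∠JIM = 19.49°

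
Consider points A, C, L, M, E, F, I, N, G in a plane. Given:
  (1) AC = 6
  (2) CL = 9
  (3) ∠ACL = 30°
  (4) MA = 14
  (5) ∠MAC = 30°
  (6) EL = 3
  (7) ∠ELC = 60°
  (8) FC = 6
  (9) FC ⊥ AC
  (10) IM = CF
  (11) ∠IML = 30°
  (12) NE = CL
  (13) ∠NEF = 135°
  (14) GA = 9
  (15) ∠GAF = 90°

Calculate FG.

Step 1: By the law of cosines on triangle FCA: FA² = 6² + 6² − 2·6·6·cos(90°) = 72, so FA = 6·√2.
Step 2: By the law of cosines on triangle FAG: FG² = (6·√2)² + 9² − 2·6·√2·9·cos(90°) = 153, so FG = 3·√17.

Therefore, the length of FG = 3·√17.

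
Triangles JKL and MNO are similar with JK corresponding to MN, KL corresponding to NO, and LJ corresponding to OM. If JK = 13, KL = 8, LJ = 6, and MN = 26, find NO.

Since the triangles are similar, the ratio of corresponding sides is constant.
Scale factor k = MN / JK = 26 / 13 = 2
NO = k * KL = 2 * 8 = 16

16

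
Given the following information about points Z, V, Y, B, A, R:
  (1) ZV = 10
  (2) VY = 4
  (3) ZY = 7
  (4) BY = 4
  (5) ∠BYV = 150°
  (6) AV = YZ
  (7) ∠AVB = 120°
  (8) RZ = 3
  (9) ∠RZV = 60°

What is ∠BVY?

Step 1: By the law of cosines on triangle VYB: VB² = 4² + 4² − 2·4·4·cos(150°) = 59.71, so VB ≈ 7.73.
Step 2: By the inverse law of cosines on triangle BVY: cos(∠BVY) = (7.73² + 4² − 4²) / (2·7.73·4) = 59.71/61.82 = 0.9659, so ∠BVY = 15°.

Therefore, the measure of angle ∠BVY = 15°.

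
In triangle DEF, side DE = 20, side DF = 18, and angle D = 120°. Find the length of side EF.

Law of cosines: EF^2 = 20^2 + 18^2 - 2(20)(18)cos(120°) = 1084, so EF = 2*sqrt(271).

2*sqrt(271)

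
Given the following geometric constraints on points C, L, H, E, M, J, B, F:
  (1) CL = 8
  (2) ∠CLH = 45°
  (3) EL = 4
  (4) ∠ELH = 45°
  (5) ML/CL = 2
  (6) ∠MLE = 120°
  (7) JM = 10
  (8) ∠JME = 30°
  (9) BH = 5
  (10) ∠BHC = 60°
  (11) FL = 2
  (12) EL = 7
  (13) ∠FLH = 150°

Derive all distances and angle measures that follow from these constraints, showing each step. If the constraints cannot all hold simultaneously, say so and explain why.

These constraints are not satisfiable: (3) EL = 4 and (12) EL = 7 assign two different lengths to the same segment. No planar figure meets all of them, so nothing further can be derived.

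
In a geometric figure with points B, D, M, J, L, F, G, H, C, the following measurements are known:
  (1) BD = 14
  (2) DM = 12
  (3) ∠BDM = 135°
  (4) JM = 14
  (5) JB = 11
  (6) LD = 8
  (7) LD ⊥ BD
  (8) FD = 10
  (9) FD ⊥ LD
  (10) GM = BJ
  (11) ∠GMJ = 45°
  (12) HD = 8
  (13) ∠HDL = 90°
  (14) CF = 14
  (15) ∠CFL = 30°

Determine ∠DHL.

Step 1: By the law of cosines on triangle HDL: HL² = 8² + 8² − 2·8·8·cos(90°) = 128, so HL = 8·√2.
Step 2: By the inverse law of cosines on triangle DHL: cos(∠DHL) = (8² + (8·√2)² − 8²) / (2·8·8·√2) = 128/181.02 = 0.7071, so ∠DHL = 45°.

Therefore, the measure of angle ∠DHL = 45°.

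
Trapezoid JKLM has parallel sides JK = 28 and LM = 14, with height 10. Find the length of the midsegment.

The midsegment (median) of a trapezoid connects the midpoints of the non-parallel sides.
Its length is the average of the two bases: (28 + 14) / 2 = 21.

21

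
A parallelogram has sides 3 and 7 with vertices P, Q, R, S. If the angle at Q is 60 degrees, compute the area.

Area = 3 * 7 * sin(60°) = 21 * sqrt(3)/2 = 21*sqrt(3)/2

21*sqrt(3)/2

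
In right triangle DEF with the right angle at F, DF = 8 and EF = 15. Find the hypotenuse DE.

DE = sqrt(8^2 + 15^2) = sqrt(289) = 17

17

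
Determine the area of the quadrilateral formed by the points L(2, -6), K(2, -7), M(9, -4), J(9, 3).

The Shoelace formula works by pairing each vertex with the next (cycling back to the first).
For each pair, compute x_i*y_(i+1) - x_(i+1)*y_i:
  (2*-7 - 2*-6) = -2
  (2*-4 - 9*-7) = 55
  (9*3 - 9*-4) = 63
  (9*-6 - 2*3) = -60
Taking half the absolute value of the total: Area = (1/2)(56) = 28.

28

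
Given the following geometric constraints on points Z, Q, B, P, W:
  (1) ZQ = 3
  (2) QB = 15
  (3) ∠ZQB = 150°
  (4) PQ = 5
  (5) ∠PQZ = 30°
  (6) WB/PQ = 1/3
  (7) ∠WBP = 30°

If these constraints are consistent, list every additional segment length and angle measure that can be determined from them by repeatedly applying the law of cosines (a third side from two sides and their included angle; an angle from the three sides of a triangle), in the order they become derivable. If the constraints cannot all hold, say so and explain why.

The constraints are consistent. Derivable facts, in order:
After 1 step:
- ZB ≈ 17.66
- ZP ≈ 2.83
After 2 steps:
- ∠BZQ = 25.13°
- ∠PZQ = 118.02°
- ∠QBZ = 4.87°
- ∠QPZ = 31.98°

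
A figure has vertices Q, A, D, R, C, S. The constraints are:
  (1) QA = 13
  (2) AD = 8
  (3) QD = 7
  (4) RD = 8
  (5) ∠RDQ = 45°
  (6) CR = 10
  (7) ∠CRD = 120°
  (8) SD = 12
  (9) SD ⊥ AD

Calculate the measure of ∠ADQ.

Step 1: By the inverse law of cosines on triangle ADQ: cos(∠ADQ) = (8² + 7² − 13²) / (2·8·7) = -56/112 = -0.5, so ∠ADQ = 120°.

Therefore, the measure of angle ∠ADQ = 120°.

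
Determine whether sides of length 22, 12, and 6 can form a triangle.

The longest side is 22. The other two sides sum to 6 + 12 = 18.
Since 18 ≤ 22, the two shorter sides cannot reach around to close the triangle.

No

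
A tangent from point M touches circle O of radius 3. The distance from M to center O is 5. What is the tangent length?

The tangent, radius, and line from the external point to the center form a right triangle.
The right angle is where the tangent meets the radius.
By the Pythagorean theorem: tangent² + 3² = 5²
tangent² = 25 - 9 = 16
tangent = 4

4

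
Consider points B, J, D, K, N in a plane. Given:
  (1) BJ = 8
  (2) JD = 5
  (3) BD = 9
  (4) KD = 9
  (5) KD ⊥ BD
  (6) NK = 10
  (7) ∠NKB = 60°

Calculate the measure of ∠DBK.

Step 1: By the law of cosines on triangle BDK: BK² = 9² + 9² − 2·9·9·cos(90°) = 162, so BK = 9·√2.
Step 2: By the inverse law of cosines on triangle DBK: cos(∠DBK) = (9² + (9·√2)² − 9²) / (2·9·9·√2) = 162/229.1 = 0.7071, so ∠DBK = 45°.

Therefore, the measure of angle ∠DBK = 45°.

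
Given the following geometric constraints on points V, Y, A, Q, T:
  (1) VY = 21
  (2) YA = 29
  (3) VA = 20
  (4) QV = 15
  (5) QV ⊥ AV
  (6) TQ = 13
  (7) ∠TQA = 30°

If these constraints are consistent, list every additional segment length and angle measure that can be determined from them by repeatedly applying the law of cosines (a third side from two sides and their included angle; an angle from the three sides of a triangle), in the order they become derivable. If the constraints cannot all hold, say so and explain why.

The constraints are consistent. Derivable facts, in order:
After 1 step:
- AQ = 25
- ∠AVY = 90°
- ∠AYV = 43.6°
- ∠VAY = 46.4°
After 2 steps:
- AT ≈ 15.2
- ∠AQV = 53.13°
- ∠QAV = 36.87°
After 3 steps:
- ∠ATQ = 124.69°
- ∠QAT = 25.31°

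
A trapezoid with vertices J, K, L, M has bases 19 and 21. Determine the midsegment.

midsegment = (19 + 21) / 2 = 40 / 2 = 20

20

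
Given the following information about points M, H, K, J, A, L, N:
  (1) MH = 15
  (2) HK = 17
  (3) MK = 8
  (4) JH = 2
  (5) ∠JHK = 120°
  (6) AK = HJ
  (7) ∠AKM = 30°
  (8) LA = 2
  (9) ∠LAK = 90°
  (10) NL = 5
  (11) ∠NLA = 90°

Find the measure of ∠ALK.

From the given relations: AK = HJ = 2.
Step 1: By the law of cosines on triangle LAK: LK² = 2² + 2² − 2·2·2·cos(90°) = 8, so LK = 2·√2.
Step 2: By the inverse law of cosines on triangle ALK: cos(∠ALK) = (2² + (2·√2)² − 2²) / (2·2·2·√2) = 8/11.31 = 0.7071, so ∠ALK = 45°.

Therefore, the measure of angle ∠ALK = 45°.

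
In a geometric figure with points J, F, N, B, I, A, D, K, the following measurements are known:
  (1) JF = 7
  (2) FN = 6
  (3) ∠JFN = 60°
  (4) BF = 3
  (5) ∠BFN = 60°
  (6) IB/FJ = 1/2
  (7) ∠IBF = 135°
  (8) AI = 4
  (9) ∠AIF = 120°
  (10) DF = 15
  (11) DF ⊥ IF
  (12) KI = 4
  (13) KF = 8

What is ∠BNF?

Step 1: By the law of cosines on triangle NFB: NB² = 6² + 3² − 2·6·3·cos(60°) = 27, so NB = 3·√3.
Step 2: By the inverse law of cosines on triangle BNF: cos(∠BNF) = ((3·√3)² + 6² − 3²) / (2·3·√3·6) = 54/62.35 = 0.866, so ∠BNF = 30°.

Therefore, the measure of angle ∠BNF = 30°.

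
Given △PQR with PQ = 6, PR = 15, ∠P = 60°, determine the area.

When two sides and the included angle are known, the area formula is (1/2)ab sin(C).
The height from one side to the opposite vertex is 15 sin(60°) = 15*sqrt(3)/2.
Area = (1/2) * 6 * 15*sqrt(3)/2 = 45*sqrt(3)/2.

45*sqrt(3)/2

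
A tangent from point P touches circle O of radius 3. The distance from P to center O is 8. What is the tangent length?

The tangent, radius, and line from the external point to the center form a right triangle.
The right angle is where the tangent meets the radius.
By the Pythagorean theorem: tangent² + 3² = 8²
tangent² = 64 - 9 = 55
tangent = sqrt(55)

sqrt(55)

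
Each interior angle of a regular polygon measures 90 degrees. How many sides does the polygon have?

Exterior angle = 180 - 90 = 90. n = 360 / 90 = 4.

4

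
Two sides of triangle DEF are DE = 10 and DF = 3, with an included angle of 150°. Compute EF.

By the law of cosines: EF^2 = DE^2 + DF^2 - 2*DE*DF*cos(D)
EF^2 = 10^2 + 3^2 - 2*10*3*cos(150°)
EF^2 = 100 + 9 - 60*(-sqrt(3)/2)
EF^2 = 30*sqrt(3) + 109
EF = sqrt(30*sqrt(3) + 109)

sqrt(30*sqrt(3) + 109)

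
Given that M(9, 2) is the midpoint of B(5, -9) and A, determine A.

Using the midpoint formula: M = ((x1 + x2)/2, (y1 + y2)/2)
We know M = (9, 2) and B = (5, -9)
For x: 9 = (5 + x2)/2, so x2 = 2*9 - 5 = 13
For y: 2 = (-9 + y2)/2, so y2 = 2*2 - -9 = 13
A = (13, 13)

(13, 13)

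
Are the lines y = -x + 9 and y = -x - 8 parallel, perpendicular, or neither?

Slope of line 1: m1 = -1
Slope of line 2: m2 = -1
Two lines are parallel if and only if they have equal slopes (or both are vertical).
Here m1 = m2 = -1, confirming the lines are parallel.

Parallel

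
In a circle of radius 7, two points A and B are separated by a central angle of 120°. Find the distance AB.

Drop a perpendicular from the center to the chord, bisecting both the chord and the central angle.
Each half-chord = r sin(θ/2) = 7 sin(60°).
The full chord = 2 × 7 × sin(60°) = 7*sqrt(3).

7*sqrt(3)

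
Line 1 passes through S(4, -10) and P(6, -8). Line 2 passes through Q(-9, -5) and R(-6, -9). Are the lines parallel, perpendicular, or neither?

Slope of line 1: m1 = (-8 - -10)/(6 - 4) = 2/2 = 1
Slope of line 2: m2 = (-9 - -5)/(-6 - -9) = -4/3 = -4/3
m1 != m2 (1 != -4/3), so not parallel.
m1 * m2 = (1) * (-4/3) = -4/3 != -1, so not perpendicular.
The lines are neither parallel nor perpendicular.

Neither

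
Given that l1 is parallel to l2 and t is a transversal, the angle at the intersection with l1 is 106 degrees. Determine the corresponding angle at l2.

Corresponding angles are equal: 106 degrees.

106 degrees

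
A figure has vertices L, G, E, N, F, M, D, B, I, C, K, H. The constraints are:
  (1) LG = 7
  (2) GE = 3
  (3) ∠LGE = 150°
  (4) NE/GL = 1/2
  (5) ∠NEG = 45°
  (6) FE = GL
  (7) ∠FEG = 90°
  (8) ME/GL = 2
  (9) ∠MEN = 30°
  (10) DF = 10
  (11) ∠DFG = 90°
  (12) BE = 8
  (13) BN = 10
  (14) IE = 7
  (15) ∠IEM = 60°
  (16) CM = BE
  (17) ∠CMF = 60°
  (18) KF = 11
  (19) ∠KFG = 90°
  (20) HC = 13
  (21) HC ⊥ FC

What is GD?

From the given relations: FE = GL = 7.
Step 1: By the law of cosines on triangle FEG: FG² = 7² + 3² − 2·7·3·cos(90°) = 58, so FG = √58.
Step 2: By the law of cosines on triangle GFD: GD² = √58² + 10² − 2·√58·10·cos(90°) = 158, so GD = √158.

Therefore, the length of GD = √158.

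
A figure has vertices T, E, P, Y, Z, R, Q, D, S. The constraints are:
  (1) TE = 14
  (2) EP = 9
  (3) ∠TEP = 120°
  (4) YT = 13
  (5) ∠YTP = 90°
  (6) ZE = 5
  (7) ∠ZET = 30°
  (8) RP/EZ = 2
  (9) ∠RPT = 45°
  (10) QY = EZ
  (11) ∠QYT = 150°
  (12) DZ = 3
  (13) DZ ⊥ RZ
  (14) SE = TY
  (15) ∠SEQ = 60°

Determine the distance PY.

Step 1: By the law of cosines on triangle PET: PT² = 9² + 14² − 2·9·14·cos(120°) = 403, so PT ≈ 20.07.
Step 2: By the law of cosines on triangle PTY: PY² = 20.07² + 13² − 2·20.07·13·cos(90°) = 572, so PY = 2·√143.

Therefore, the length of PY = 2·√143.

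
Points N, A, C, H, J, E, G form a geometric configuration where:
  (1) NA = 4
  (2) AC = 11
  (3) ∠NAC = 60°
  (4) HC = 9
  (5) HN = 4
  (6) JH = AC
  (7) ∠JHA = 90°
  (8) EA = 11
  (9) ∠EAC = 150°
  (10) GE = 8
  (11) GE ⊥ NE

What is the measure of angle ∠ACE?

Step 1: By the law of cosines on triangle CAE: CE² = 11² + 11² − 2·11·11·cos(150°) = 451.58, so CE ≈ 21.25.
Step 2: By the inverse law of cosines on triangle ACE: cos(∠ACE) = (11² + 21.25² − 11²) / (2·11·21.25) = 451.58/467.51 = 0.9659, so ∠ACE = 15°.

Therefore, the measure of angle ∠ACE = 15°.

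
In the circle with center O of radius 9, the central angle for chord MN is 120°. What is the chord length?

Chord = 2(9) sin(60°) = 9*sqrt(3)

9*sqrt(3)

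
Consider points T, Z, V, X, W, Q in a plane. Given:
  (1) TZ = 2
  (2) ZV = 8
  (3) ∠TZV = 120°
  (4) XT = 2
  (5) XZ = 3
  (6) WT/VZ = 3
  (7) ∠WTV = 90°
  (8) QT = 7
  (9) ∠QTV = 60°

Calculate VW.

From the given relations: WT = 3·VZ = 3·8 = 24.
Step 1: By the law of cosines on triangle VZT: VT² = 8² + 2² − 2·8·2·cos(120°) = 84, so VT = 2·√21.
Step 2: By the law of cosines on triangle VTW: VW² = (2·√21)² + 24² − 2·2·√21·24·cos(90°) = 660, so VW = 2·√165.

Therefore, the length of VW = 2·√165.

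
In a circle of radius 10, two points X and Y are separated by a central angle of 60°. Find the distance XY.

Drop a perpendicular from the center to the chord, bisecting both the chord and the central angle.
Each half-chord = r sin(θ/2) = 10 sin(30°).
The full chord = 2 × 10 × sin(30°) = 10.

10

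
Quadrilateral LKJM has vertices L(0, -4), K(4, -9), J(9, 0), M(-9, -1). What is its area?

Using the Shoelace formula for a quadrilateral (vertices in order):
Area = (1/2)|sum of (x_i * y_(i+1) - x_(i+1) * y_i)|
Terms: (0*-9 - 4*-4) = 16, (4*0 - 9*-9) = 81, (9*-1 - -9*0) = -9, (-9*-4 - 0*-1) = 36
Sum = 124
Area = (1/2)(124) = 62

62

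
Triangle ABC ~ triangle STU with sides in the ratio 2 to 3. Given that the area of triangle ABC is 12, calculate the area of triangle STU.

Area ratio = (2/3)^2 = 4/9. Area of STU = 12 * 9/4 = 27.

27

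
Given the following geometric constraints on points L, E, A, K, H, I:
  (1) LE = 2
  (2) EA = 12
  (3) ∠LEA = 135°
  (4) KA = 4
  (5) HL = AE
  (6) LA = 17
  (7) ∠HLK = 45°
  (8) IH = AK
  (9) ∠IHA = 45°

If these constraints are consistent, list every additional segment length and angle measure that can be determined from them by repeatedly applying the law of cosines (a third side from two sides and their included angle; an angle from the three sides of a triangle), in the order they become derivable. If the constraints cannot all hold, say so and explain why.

These constraints are not satisfiable: by the triangle inequality in triangle ELA, (1) LE = 2 and (2) EA = 12 force LA ≤ 2 + 12 = 14, but (6) says LA = 17. No planar figure meets all of them, so nothing further can be derived.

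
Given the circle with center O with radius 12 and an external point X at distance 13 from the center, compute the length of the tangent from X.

tangent = √(d² - r²) = √(13² - 12²) = √(169 - 144) = √25 = 5

5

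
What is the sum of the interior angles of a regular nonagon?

The sum of interior angles of an n-sided polygon is (n - 2) * 180.
For n = 9: (9 - 2) * 180 = 7 * 180 = 1260 degrees.

1260 degrees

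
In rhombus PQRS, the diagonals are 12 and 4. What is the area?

Area of a rhombus = (d1 * d2) / 2
Area = (12 * 4) / 2
Area = 48 / 2
Area = 24

24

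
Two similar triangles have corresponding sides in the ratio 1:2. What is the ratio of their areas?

The ratio of areas of similar triangles equals the square of the side ratio.
Side ratio = 1:2
Area ratio = (1/2)^2 = 1/4 = 1:4

1:4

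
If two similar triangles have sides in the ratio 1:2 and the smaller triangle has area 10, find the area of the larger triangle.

Area ratio = (1/2)^2 = 1/4. Area of the larger triangle = 10 * 4/1 = 40.

40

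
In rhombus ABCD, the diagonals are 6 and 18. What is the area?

Area = (6 * 18) / 2 = 108 / 2 = 54

54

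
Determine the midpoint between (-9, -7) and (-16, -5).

The midpoint is the average of the coordinates:
x: (-9 + -16)/2 = -25/2
y: (-7 + -5)/2 = -6
Midpoint = (-25/2, -6)

(-25/2, -6)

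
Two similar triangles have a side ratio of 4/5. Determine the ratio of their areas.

Area scales with the square of linear dimensions. If every length is multiplied by 4/5, then the area is multiplied by (4/5)^2 = 16/25.
The area ratio is 16:25.

16:25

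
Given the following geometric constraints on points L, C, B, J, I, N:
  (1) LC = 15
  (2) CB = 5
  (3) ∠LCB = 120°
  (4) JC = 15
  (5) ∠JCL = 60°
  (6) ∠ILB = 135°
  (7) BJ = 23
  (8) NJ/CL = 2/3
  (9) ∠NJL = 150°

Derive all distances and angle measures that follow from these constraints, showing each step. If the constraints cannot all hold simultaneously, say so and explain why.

These constraints are not satisfiable: by the triangle inequality in triangle CBJ, (2) CB = 5 and (4) JC = 15 force BJ ≤ 5 + 15 = 20, but (7) says BJ = 23. No planar figure meets all of them, so nothing further can be derived.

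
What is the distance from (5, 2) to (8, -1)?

d = sqrt((3)^2 + (-3)^2) = sqrt(18) = 3*sqrt(2)

3*sqrt(2)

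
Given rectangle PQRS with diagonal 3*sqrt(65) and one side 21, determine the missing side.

b = sqrt(d^2 - a^2) = sqrt(585 - 441) = sqrt(144) = 12

12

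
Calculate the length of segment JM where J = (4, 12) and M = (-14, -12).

d = sqrt((-14 - 4)^2 + (-12 - 12)^2)
d = sqrt(-18^2 + -24^2)
d = sqrt(324 + 576)
d = sqrt(900) = 30

30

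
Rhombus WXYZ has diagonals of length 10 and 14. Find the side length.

The diagonals of a rhombus bisect each other at right angles.
Half-diagonals: 10/2 = 5 and 14/2 = 7
side = sqrt(5^2 + 7^2)
side = sqrt(25 + 49)
side = sqrt(74)

sqrt(74)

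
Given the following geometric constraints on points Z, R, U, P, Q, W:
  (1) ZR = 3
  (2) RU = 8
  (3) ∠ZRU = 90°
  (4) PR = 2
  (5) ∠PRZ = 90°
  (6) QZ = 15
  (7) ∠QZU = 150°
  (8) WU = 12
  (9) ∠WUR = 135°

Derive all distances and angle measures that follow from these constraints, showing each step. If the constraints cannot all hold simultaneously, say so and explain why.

The constraints are consistent.

Step 1: From ZR = 3, RU = 8, and ∠ZRU = 90°, by the law of cosines:
  ZU² = ZR² + RU² - 2·ZR·RU·cos(90°) = 9 + 64 - 0 = 73
  ZU = √73

Step 2: From ZR = 3, RP = 2, and ∠ZRP = 90°, by the law of cosines:
  ZP² = ZR² + RP² - 2·ZR·RP·cos(90°) = 9 + 4 - 0 = 13
  ZP = √13

Step 3: From RU = 8, UW = 12, and ∠RUW = 135°, by the law of cosines:
  RW² = RU² + UW² - 2·RU·UW·cos(135°) = 64 + 144 + 135.8 = 343.8
  RW ≈ 18.54

Step 4: From UZ = √73, ZQ = 15, and ∠UZQ = 150°, by the law of cosines:
  UQ² = UZ² + ZQ² - 2·UZ·ZQ·cos(150°) = 73 + 225 + 222 = 520
  UQ ≈ 22.8

Step 5: From ZP = √13, ZR = 3, PR = 2, by the inverse law of cosines:
  cos(∠PZR) = (ZP² + ZR² - PR²) / (2·ZP·ZR)
  ∠PZR = 33.69°

Step 6: From ZR = 3, ZU = √73, RU = 8, by the inverse law of cosines:
  cos(∠RZU) = (ZR² + ZU² - RU²) / (2·ZR·ZU)
  ∠RZU = 69.44°

Step 7: From RU = 8, RW = 18.54, UW = 12, by the inverse law of cosines:
  cos(∠URW) = (RU² + RW² - UW²) / (2·RU·RW)
  ∠URW = 27.24°

Step 8: From UR = 8, UZ = √73, RZ = 3, by the inverse law of cosines:
  cos(∠RUZ) = (UR² + UZ² - RZ²) / (2·UR·UZ)
  ∠RUZ = 20.56°

Step 9: From PR = 2, PZ = √13, RZ = 3, by the inverse law of cosines:
  cos(∠RPZ) = (PR² + PZ² - RZ²) / (2·PR·PZ)
  ∠RPZ = 56.31°

Step 10: From WR = 18.54, WU = 12, RU = 8, by the inverse law of cosines:
  cos(∠RWU) = (WR² + WU² - RU²) / (2·WR·WU)
  ∠RWU = 17.76°

Step 11: From UQ = 22.8, UZ = √73, QZ = 15, by the inverse law of cosines:
  cos(∠QUZ) = (UQ² + UZ² - QZ²) / (2·UQ·UZ)
  ∠QUZ = 19.2°

Step 12: From QU = 22.8, QZ = 15, UZ = √73, by the inverse law of cosines:
  cos(∠UQZ) = (QU² + QZ² - UZ²) / (2·QU·QZ)
  ∠UQZ = 10.8°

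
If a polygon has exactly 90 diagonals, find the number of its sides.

Using d = n(n - 3)/2, we solve 90 = n(n - 3)/2.
So n(n - 3) = 180.
Testing n = 15: 15 * 12 = 180 = 180. Correct.
The polygon has 15 sides.

15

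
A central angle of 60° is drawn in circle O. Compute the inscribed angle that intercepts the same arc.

Inscribed angle = 60° / 2 = 30° (inscribed angle theorem).

30°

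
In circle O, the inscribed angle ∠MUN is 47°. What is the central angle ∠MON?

The inscribed angle theorem states that a central angle is always twice any inscribed angle that subtends the same arc.
Since the inscribed angle is 47°, the central angle = 2 × 47° = 94°.

94°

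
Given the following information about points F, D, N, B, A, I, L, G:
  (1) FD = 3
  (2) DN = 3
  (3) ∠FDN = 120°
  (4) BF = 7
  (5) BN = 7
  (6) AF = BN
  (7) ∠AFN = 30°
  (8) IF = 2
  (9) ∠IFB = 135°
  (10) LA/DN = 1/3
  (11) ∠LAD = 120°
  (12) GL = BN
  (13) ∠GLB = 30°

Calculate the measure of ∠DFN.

Step 1: By the law of cosines on triangle FDN: FN² = 3² + 3² − 2·3·3·cos(120°) = 27, so FN = 3·√3.
Step 2: By the inverse law of cosines on triangle DFN: cos(∠DFN) = (3² + (3·√3)² − 3²) / (2·3·3·√3) = 27/31.18 = 0.866, so ∠DFN = 30°.

Therefore, the measure of angle ∠DFN = 30°.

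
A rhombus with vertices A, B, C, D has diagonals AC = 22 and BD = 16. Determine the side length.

Half-diagonals are 11 and 8. side = sqrt(11^2 + 8^2) = sqrt(185)

sqrt(185)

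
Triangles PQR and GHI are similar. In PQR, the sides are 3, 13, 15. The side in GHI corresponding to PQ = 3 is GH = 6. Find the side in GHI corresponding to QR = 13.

Similar triangles have proportional sides. Setting up the proportion:
GH / PQ = HI / QR
6 / 3 = HI / 13
HI = 13 * 6 / 3 = 26.

26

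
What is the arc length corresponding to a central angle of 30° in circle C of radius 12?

Arc length = 2πr × θ/360
= 2π × 12 × 1/12
= 2*pi

2*pi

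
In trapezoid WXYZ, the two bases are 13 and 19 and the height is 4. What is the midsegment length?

The midsegment of a trapezoid = (base1 + base2) / 2
midsegment = (13 + 19) / 2
midsegment = 32 / 2
midsegment = 16

16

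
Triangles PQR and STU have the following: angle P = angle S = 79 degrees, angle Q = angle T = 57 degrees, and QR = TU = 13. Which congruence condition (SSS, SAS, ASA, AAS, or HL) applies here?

Consider the given information: angle P = angle S = 79 degrees, angle Q = angle T = 57 degrees, and QR = TU = 13
This is not SAS or HL: SAS requires two sides and the included angle between them. HL only applies to right triangles with matching hypotenuse and leg.
The correct criterion is AAS. Two pairs of corresponding angles and a non-included side are equal (Angle-Angle-Side).

AAS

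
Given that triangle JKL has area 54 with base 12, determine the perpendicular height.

height = 2 * 54 / 12 = 9

9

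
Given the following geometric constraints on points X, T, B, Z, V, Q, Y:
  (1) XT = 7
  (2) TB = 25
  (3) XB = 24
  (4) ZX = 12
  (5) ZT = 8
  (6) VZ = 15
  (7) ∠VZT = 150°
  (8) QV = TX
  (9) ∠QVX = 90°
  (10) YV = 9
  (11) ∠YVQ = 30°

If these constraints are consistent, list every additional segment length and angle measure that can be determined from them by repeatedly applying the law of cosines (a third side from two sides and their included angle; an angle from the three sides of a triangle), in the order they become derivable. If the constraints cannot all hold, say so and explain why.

The constraints are consistent. Derivable facts, in order:
After 1 step:
- QY ≈ 4.57
- TV ≈ 22.29
- ∠BTX = 73.74°
- ∠BXT = 90°
- ∠TBX = 16.26°
- ∠TXZ = 39.84°
- ∠TZX = 34.09°
- ∠XTZ = 106.07°
After 2 steps:
- ∠QYV = 49.99°
- ∠TVZ = 10.34°
- ∠VQY = 100.01°
- ∠VTZ = 19.66°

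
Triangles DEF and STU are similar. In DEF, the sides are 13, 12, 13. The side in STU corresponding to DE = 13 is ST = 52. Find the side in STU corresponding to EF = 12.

Since the triangles are similar, the ratio of corresponding sides is constant.
Scale factor k = ST / DE = 52 / 13 = 4
TU = k * EF = 4 * 12 = 48

48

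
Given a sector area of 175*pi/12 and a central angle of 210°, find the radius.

Sector area A = πr² × θ/360, so r² = 360A / (πθ).
r² = 360 × 175*pi/12 / (π × 210)
r² = 25
r = 5

5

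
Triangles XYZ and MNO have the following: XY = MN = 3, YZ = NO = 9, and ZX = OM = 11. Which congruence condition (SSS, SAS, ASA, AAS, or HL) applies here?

The given information provides:
XY = MN = 3, YZ = NO = 9, and ZX = OM = 11
This matches the SSS congruence theorem.
All three pairs of corresponding sides are equal (Side-Side-Side).

SSS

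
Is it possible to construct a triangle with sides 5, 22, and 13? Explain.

No.
The triangle inequality is violated: 5 + 13 = 18 ≤ 22.
These lengths cannot form a triangle.

No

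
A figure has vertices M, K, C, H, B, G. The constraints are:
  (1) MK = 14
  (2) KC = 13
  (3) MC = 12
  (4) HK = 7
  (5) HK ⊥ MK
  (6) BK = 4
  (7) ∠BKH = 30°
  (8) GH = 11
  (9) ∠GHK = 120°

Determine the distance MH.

Step 1: By the law of cosines on triangle MKH: MH² = 14² + 7² − 2·14·7·cos(90°) = 245, so MH = 7·√5.

Therefore, the length of MH = 7·√5.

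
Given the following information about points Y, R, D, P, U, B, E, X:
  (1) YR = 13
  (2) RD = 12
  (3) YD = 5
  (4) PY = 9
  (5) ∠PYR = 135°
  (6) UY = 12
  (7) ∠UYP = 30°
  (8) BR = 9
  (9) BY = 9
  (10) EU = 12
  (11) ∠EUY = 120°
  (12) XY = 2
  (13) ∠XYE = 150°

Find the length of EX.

Step 1: By the law of cosines on triangle EUY: EY² = 12² + 12² − 2·12·12·cos(120°) = 432, so EY = 12·√3.
Step 2: By the law of cosines on triangle EYX: EX² = (12·√3)² + 2² − 2·12·√3·2·cos(150°) = 508, so EX = 2·√127.

Therefore, the length of EX = 2·√127.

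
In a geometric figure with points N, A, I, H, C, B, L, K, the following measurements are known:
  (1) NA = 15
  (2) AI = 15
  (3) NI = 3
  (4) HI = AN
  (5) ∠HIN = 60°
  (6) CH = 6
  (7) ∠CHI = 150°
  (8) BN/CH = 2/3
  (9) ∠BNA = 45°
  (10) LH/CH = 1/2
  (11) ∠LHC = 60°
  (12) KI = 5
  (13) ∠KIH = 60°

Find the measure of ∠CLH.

From the given relations: LH = 1/2·CH = 1/2·6 = 3.
Step 1: By the law of cosines on triangle LHC: LC² = 3² + 6² − 2·3·6·cos(60°) = 27, so LC = 3·√3.
Step 2: By the inverse law of cosines on triangle CLH: cos(∠CLH) = ((3·√3)² + 3² − 6²) / (2·3·√3·3) = 0/31.18 = 0, so ∠CLH = 90°.

Therefore, the measure of angle ∠CLH = 90°.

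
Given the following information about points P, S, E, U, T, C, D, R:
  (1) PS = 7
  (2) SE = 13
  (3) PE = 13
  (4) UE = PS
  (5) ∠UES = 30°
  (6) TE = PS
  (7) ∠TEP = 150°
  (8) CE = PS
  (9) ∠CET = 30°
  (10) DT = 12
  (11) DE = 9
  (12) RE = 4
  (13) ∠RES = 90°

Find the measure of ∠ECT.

From the given relations: CE = PS = 7; TE = PS = 7.
Step 1: By the law of cosines on triangle CET: CT² = 7² + 7² − 2·7·7·cos(30°) = 13.13, so CT ≈ 3.62.
Step 2: By the inverse law of cosines on triangle ECT: cos(∠ECT) = (7² + 3.62² − 7²) / (2·7·3.62) = 13.13/50.73 = 0.2588, so ∠ECT = 75°.

Therefore, the measure of angle ∠ECT = 75°.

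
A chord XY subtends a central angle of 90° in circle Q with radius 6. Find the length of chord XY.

Drop a perpendicular from the center to the chord, bisecting both the chord and the central angle.
Each half-chord = r sin(θ/2) = 6 sin(45°).
The full chord = 2 × 6 × sin(45°) = 6*sqrt(2).

6*sqrt(2)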